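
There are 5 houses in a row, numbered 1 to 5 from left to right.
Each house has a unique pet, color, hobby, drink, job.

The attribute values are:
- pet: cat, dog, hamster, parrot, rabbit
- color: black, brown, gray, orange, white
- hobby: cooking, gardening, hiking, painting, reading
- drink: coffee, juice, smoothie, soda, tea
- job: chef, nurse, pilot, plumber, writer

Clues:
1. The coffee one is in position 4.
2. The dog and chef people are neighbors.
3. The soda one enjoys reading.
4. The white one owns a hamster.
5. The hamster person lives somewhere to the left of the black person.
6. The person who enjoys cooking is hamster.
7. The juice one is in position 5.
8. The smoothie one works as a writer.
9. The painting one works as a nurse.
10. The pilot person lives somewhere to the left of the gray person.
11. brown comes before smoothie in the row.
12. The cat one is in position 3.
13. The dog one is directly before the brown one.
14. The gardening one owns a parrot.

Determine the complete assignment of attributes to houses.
Solution:

House | Pet | Color | Hobby | Drink | Job
-----------------------------------------
  1   | dog | orange | reading | soda | pilot
  2   | parrot | brown | gardening | tea | chef
  3   | cat | gray | hiking | smoothie | writer
  4   | hamster | white | cooking | coffee | plumber
  5   | rabbit | black | painting | juice | nurse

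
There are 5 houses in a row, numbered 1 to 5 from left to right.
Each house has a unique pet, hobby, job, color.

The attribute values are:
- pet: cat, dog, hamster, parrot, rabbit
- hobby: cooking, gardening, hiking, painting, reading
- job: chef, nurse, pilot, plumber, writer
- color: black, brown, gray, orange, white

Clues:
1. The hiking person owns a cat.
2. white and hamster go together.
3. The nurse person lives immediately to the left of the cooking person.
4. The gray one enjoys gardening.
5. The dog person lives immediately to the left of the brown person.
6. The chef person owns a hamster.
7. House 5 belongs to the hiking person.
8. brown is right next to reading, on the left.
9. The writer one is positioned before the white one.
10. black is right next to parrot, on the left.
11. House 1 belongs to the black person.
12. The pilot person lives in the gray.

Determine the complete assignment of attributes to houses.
Solution:

House | Pet | Hobby | Job | Color
---------------------------------
  1   | dog | painting | nurse | black
  2   | parrot | cooking | writer | brown
  3   | hamster | reading | chef | white
  4   | rabbit | gardening | pilot | gray
  5   | cat | hiking | plumber | orange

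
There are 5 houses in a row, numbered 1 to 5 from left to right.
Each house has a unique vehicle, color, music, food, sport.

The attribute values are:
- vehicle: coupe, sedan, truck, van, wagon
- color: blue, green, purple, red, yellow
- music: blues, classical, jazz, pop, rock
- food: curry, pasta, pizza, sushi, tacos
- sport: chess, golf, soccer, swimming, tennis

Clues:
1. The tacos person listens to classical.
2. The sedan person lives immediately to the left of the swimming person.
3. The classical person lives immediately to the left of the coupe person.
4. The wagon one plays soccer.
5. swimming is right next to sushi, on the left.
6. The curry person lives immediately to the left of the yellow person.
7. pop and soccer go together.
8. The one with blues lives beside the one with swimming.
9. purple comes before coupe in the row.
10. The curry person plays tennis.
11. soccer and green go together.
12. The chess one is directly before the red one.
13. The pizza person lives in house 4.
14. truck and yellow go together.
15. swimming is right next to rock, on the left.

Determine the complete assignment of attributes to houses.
Solution:

House | Vehicle | Color | Music | Food | Sport
----------------------------------------------
  1   | sedan | purple | blues | curry | tennis
  2   | truck | yellow | classical | tacos | swimming
  3   | coupe | blue | rock | sushi | chess
  4   | van | red | jazz | pizza | golf
  5   | wagon | green | pop | pasta | soccer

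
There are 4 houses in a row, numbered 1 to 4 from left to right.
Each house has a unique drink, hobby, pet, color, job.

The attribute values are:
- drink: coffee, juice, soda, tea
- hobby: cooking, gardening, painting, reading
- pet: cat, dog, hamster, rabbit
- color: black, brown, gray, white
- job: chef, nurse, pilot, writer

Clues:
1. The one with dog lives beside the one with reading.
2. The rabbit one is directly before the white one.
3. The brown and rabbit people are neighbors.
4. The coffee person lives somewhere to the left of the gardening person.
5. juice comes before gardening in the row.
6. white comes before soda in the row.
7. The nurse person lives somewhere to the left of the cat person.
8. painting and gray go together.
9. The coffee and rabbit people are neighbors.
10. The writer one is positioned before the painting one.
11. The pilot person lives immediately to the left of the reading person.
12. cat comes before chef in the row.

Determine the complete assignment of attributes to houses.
Solution:

House | Drink | Hobby | Pet | Color | Job
-----------------------------------------
  1   | coffee | cooking | dog | brown | pilot
  2   | juice | reading | rabbit | black | nurse
  3   | tea | gardening | cat | white | writer
  4   | soda | painting | hamster | gray | chef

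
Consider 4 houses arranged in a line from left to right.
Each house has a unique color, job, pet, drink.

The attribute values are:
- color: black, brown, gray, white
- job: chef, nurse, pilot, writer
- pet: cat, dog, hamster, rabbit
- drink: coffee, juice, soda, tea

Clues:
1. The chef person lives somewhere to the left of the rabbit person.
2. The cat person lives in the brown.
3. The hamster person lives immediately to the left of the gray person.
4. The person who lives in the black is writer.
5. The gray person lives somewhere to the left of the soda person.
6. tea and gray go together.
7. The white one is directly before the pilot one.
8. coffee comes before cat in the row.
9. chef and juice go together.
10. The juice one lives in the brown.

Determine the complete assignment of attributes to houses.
Solution:

House | Color | Job | Pet | Drink
---------------------------------
  1   | white | nurse | hamster | coffee
  2   | gray | pilot | dog | tea
  3   | brown | chef | cat | juice
  4   | black | writer | rabbit | soda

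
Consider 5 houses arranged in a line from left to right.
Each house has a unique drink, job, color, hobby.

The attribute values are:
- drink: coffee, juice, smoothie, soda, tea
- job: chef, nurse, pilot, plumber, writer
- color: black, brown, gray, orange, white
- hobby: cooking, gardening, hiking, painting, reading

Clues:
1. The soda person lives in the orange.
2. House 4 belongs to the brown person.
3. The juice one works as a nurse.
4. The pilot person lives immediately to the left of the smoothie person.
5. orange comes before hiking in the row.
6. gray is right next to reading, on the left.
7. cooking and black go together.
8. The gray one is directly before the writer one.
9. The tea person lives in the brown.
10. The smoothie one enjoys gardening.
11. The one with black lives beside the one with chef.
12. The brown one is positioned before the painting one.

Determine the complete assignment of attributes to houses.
Solution:

House | Drink | Job | Color | Hobby
-----------------------------------
  1   | coffee | pilot | black | cooking
  2   | smoothie | chef | gray | gardening
  3   | soda | writer | orange | reading
  4   | tea | plumber | brown | hiking
  5   | juice | nurse | white | painting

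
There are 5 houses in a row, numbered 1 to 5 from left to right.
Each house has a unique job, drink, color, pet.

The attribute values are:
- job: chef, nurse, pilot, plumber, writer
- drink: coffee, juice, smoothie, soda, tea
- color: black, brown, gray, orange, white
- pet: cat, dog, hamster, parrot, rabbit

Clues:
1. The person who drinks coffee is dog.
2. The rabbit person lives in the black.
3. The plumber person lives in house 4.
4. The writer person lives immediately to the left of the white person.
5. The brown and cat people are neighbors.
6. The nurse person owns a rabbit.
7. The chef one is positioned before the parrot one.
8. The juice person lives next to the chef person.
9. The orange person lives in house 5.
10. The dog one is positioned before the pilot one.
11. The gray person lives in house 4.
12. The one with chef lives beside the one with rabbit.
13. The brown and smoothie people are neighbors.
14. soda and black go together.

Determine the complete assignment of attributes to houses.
Solution:

House | Job | Drink | Color | Pet
---------------------------------
  1   | writer | juice | brown | hamster
  2   | chef | smoothie | white | cat
  3   | nurse | soda | black | rabbit
  4   | plumber | coffee | gray | dog
  5   | pilot | tea | orange | parrot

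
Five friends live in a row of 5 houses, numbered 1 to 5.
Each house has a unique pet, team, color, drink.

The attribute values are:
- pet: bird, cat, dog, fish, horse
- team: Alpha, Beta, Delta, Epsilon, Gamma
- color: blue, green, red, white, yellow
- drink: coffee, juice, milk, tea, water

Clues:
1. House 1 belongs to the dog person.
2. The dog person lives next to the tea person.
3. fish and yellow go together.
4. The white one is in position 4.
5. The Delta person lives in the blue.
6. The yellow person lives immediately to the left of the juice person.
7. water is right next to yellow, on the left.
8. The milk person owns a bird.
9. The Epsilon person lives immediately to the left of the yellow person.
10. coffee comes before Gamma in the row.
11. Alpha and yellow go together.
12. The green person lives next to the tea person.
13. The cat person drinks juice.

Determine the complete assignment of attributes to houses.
Solution:

House | Pet | Team | Color | Drink
----------------------------------
  1   | dog | Epsilon | green | water
  2   | fish | Alpha | yellow | tea
  3   | cat | Delta | blue | juice
  4   | horse | Beta | white | coffee
  5   | bird | Gamma | red | milk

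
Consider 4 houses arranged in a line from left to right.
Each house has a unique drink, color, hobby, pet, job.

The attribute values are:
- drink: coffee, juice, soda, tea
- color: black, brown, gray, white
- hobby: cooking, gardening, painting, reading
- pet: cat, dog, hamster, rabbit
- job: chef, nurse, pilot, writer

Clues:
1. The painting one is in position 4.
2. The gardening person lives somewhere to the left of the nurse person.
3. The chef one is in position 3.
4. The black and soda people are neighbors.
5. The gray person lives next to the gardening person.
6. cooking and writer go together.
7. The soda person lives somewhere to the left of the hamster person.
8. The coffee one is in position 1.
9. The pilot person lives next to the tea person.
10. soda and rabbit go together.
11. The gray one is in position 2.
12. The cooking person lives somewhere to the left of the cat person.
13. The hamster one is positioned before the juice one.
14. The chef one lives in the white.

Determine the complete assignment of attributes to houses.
Solution:

House | Drink | Color | Hobby | Pet | Job
-----------------------------------------
  1   | coffee | black | cooking | dog | writer
  2   | soda | gray | reading | rabbit | pilot
  3   | tea | white | gardening | hamster | chef
  4   | juice | brown | painting | cat | nurse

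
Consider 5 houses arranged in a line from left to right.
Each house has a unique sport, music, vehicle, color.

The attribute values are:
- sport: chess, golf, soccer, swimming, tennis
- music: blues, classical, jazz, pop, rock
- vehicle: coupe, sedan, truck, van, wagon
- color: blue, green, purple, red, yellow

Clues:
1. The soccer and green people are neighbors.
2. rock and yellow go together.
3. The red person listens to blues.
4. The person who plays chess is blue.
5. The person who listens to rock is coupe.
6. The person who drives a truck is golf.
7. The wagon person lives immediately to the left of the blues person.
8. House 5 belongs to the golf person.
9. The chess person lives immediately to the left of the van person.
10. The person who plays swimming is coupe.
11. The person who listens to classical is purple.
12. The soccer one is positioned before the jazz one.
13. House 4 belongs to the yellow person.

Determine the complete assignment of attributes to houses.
Solution:

House | Sport | Music | Vehicle | Color
---------------------------------------
  1   | chess | pop | wagon | blue
  2   | soccer | blues | van | red
  3   | tennis | jazz | sedan | green
  4   | swimming | rock | coupe | yellow
  5   | golf | classical | truck | purple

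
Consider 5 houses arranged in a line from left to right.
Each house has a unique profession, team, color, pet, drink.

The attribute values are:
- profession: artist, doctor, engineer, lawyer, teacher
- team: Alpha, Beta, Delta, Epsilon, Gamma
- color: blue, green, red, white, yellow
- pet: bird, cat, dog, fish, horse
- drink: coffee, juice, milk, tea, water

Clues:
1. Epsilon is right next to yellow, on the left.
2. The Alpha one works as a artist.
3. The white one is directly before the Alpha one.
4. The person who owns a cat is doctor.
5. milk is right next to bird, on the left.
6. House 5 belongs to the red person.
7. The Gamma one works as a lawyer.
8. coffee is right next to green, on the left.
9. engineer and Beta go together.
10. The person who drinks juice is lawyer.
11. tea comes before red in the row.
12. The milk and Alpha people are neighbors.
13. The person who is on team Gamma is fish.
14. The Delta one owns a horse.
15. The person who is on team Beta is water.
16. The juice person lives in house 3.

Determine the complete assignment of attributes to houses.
Solution:

House | Profession | Team | Color | Pet | Drink
-----------------------------------------------
  1   | doctor | Epsilon | white | cat | milk
  2   | artist | Alpha | yellow | bird | coffee
  3   | lawyer | Gamma | green | fish | juice
  4   | teacher | Delta | blue | horse | tea
  5   | engineer | Beta | red | dog | water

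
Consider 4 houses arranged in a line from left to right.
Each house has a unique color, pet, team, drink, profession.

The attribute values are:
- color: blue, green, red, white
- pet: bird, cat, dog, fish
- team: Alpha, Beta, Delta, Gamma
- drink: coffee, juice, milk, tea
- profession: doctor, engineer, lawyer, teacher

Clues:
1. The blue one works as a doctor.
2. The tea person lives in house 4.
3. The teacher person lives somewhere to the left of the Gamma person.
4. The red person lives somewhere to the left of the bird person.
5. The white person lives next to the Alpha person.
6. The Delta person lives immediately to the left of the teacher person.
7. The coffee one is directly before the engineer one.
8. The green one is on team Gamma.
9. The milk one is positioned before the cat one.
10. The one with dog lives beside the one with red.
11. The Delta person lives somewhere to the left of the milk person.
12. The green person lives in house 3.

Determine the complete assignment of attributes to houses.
Solution:

House | Color | Pet | Team | Drink | Profession
-----------------------------------------------
  1   | white | dog | Delta | juice | lawyer
  2   | red | fish | Alpha | coffee | teacher
  3   | green | bird | Gamma | milk | engineer
  4   | blue | cat | Beta | tea | doctor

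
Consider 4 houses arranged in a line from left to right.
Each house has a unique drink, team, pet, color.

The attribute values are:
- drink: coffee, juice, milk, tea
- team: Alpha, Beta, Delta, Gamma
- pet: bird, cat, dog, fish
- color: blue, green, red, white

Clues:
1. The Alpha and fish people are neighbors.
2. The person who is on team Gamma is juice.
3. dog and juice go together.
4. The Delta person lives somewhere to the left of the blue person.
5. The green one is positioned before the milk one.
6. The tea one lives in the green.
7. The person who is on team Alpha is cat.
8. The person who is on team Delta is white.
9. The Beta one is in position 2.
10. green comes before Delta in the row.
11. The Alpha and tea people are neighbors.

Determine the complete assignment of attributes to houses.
Solution:

House | Drink | Team | Pet | Color
----------------------------------
  1   | coffee | Alpha | cat | red
  2   | tea | Beta | fish | green
  3   | milk | Delta | bird | white
  4   | juice | Gamma | dog | blue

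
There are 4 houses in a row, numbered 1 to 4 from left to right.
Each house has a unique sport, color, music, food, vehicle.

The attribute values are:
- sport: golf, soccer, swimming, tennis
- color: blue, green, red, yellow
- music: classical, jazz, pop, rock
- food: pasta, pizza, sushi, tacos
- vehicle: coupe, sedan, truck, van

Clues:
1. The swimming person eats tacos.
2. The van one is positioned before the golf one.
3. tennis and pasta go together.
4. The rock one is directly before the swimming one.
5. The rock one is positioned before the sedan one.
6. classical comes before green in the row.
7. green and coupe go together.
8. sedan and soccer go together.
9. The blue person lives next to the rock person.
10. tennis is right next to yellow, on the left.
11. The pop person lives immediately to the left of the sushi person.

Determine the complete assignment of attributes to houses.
Solution:

House | Sport | Color | Music | Food | Vehicle
----------------------------------------------
  1   | tennis | blue | classical | pasta | van
  2   | golf | yellow | rock | pizza | truck
  3   | swimming | green | pop | tacos | coupe
  4   | soccer | red | jazz | sushi | sedan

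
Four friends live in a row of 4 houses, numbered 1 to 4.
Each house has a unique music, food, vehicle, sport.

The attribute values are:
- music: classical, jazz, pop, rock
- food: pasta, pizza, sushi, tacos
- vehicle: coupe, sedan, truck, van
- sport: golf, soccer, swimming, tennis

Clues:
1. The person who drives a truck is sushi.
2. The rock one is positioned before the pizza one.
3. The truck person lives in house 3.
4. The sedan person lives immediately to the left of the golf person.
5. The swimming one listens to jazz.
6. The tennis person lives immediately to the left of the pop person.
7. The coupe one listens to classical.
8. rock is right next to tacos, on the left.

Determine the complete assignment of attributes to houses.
Solution:

House | Music | Food | Vehicle | Sport
--------------------------------------
  1   | rock | pasta | sedan | tennis
  2   | pop | tacos | van | golf
  3   | jazz | sushi | truck | swimming
  4   | classical | pizza | coupe | soccer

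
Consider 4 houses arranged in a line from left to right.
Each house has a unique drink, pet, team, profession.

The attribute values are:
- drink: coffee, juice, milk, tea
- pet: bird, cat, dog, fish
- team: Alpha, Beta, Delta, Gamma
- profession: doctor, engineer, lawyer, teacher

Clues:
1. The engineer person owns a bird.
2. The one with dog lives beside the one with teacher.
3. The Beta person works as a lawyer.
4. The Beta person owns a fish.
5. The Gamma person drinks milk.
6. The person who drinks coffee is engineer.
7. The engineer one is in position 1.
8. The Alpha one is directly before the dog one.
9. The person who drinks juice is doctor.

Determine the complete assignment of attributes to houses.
Solution:

House | Drink | Pet | Team | Profession
---------------------------------------
  1   | coffee | bird | Alpha | engineer
  2   | juice | dog | Delta | doctor
  3   | milk | cat | Gamma | teacher
  4   | tea | fish | Beta | lawyer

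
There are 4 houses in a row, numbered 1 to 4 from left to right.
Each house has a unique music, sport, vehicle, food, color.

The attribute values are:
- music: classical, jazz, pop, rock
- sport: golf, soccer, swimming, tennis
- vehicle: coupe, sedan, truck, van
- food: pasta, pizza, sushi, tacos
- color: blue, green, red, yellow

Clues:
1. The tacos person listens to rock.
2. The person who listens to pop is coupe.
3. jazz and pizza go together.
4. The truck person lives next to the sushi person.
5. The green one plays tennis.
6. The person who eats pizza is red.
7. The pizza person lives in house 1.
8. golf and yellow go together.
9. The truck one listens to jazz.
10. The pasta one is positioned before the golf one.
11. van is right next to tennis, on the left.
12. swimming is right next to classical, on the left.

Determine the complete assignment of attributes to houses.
Solution:

House | Music | Sport | Vehicle | Food | Color
----------------------------------------------
  1   | jazz | swimming | truck | pizza | red
  2   | classical | soccer | van | sushi | blue
  3   | pop | tennis | coupe | pasta | green
  4   | rock | golf | sedan | tacos | yellow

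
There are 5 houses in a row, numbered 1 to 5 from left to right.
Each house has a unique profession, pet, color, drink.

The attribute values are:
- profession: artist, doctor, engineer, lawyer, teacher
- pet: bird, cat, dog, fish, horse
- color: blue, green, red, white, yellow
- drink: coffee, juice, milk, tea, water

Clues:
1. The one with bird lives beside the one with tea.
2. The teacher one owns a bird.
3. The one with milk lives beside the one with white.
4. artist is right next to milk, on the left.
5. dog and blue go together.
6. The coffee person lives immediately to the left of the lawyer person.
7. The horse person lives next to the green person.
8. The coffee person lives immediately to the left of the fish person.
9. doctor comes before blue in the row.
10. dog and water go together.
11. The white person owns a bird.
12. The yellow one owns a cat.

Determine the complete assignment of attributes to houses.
Solution:

House | Profession | Pet | Color | Drink
----------------------------------------
  1   | artist | horse | red | coffee
  2   | lawyer | fish | green | milk
  3   | teacher | bird | white | juice
  4   | doctor | cat | yellow | tea
  5   | engineer | dog | blue | water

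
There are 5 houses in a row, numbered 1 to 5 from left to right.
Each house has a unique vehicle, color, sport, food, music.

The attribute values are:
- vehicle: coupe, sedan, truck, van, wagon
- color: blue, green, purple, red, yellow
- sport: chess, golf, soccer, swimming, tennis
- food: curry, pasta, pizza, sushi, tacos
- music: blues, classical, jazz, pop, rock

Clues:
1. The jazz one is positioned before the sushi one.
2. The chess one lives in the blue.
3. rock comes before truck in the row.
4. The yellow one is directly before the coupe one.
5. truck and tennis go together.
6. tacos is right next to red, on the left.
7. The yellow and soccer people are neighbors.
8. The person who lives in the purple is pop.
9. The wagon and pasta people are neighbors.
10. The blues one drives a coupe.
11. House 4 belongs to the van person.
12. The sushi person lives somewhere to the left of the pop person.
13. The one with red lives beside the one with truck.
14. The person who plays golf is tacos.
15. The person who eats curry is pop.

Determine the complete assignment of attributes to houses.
Solution:

House | Vehicle | Color | Sport | Food | Music
----------------------------------------------
  1   | wagon | yellow | golf | tacos | rock
  2   | coupe | red | soccer | pasta | blues
  3   | truck | green | tennis | pizza | jazz
  4   | van | blue | chess | sushi | classical
  5   | sedan | purple | swimming | curry | pop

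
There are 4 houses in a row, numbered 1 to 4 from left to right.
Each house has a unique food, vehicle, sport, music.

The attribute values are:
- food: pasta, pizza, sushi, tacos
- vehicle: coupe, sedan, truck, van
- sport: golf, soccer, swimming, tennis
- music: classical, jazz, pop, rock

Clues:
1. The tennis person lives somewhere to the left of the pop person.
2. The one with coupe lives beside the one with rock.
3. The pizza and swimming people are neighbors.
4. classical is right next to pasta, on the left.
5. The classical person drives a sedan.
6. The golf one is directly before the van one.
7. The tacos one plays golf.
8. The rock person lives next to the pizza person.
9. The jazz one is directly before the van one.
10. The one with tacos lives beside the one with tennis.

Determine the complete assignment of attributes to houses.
Solution:

House | Food | Vehicle | Sport | Music
--------------------------------------
  1   | tacos | coupe | golf | jazz
  2   | sushi | van | tennis | rock
  3   | pizza | sedan | soccer | classical
  4   | pasta | truck | swimming | pop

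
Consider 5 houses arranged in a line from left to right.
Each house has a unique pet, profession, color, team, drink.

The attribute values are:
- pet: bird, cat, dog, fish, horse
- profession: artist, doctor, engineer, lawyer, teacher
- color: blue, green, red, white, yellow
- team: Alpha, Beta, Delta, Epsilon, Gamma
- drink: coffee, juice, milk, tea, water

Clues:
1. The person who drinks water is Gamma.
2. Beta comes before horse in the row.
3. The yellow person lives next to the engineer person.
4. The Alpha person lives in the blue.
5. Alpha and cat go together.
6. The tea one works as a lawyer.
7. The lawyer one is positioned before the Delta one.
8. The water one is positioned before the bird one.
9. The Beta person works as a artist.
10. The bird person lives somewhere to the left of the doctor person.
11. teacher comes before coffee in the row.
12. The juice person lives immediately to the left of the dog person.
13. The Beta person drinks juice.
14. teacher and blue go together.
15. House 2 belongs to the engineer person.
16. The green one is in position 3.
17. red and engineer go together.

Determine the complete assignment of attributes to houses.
Solution:

House | Pet | Profession | Color | Team | Drink
-----------------------------------------------
  1   | fish | artist | yellow | Beta | juice
  2   | dog | engineer | red | Gamma | water
  3   | bird | lawyer | green | Epsilon | tea
  4   | cat | teacher | blue | Alpha | milk
  5   | horse | doctor | white | Delta | coffee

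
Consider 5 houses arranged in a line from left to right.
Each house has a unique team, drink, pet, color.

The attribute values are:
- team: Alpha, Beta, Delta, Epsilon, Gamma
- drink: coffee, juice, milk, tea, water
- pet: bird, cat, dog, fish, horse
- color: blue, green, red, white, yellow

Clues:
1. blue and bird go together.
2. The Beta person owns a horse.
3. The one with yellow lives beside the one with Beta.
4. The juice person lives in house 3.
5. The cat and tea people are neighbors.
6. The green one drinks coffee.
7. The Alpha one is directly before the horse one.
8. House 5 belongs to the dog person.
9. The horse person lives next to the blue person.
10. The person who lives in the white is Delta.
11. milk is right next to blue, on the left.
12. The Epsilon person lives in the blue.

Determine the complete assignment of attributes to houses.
Solution:

House | Team | Drink | Pet | Color
----------------------------------
  1   | Alpha | water | fish | yellow
  2   | Beta | milk | horse | red
  3   | Epsilon | juice | bird | blue
  4   | Gamma | coffee | cat | green
  5   | Delta | tea | dog | white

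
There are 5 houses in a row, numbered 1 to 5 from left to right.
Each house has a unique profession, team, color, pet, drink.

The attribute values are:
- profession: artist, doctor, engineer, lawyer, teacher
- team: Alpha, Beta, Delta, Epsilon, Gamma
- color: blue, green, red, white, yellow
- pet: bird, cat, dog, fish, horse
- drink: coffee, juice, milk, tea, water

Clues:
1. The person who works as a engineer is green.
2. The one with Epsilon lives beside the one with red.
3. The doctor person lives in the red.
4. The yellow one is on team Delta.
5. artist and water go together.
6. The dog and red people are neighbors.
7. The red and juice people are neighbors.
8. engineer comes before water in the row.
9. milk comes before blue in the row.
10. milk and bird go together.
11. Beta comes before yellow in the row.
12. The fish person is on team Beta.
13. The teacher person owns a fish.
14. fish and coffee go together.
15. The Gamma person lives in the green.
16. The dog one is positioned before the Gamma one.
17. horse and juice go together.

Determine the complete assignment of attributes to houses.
Solution:

House | Profession | Team | Color | Pet | Drink
-----------------------------------------------
  1   | lawyer | Epsilon | white | dog | tea
  2   | doctor | Alpha | red | bird | milk
  3   | engineer | Gamma | green | horse | juice
  4   | teacher | Beta | blue | fish | coffee
  5   | artist | Delta | yellow | cat | water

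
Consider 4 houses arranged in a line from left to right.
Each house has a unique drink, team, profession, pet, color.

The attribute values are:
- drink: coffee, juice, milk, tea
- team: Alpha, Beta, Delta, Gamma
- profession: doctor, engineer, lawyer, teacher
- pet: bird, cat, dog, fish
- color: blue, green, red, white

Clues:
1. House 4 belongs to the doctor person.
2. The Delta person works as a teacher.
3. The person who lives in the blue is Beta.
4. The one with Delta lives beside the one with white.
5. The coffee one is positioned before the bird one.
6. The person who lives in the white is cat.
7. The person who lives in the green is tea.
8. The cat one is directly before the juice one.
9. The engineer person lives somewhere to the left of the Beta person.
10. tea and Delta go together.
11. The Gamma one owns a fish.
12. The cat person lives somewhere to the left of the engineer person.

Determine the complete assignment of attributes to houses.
Solution:

House | Drink | Team | Profession | Pet | Color
-----------------------------------------------
  1   | tea | Delta | teacher | dog | green
  2   | coffee | Alpha | lawyer | cat | white
  3   | juice | Gamma | engineer | fish | red
  4   | milk | Beta | doctor | bird | blue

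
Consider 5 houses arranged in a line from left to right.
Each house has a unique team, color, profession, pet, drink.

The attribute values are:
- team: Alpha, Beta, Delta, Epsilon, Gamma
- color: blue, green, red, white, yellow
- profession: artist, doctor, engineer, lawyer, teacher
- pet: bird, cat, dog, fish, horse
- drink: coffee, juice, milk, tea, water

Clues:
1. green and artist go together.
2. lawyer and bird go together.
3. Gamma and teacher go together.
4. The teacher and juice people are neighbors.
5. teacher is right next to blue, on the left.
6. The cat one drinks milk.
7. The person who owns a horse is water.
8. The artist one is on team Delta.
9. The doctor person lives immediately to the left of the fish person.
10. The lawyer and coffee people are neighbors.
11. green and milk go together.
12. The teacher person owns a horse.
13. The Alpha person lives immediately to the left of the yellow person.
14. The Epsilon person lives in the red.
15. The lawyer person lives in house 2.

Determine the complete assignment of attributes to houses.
Solution:

House | Team | Color | Profession | Pet | Drink
-----------------------------------------------
  1   | Gamma | white | teacher | horse | water
  2   | Alpha | blue | lawyer | bird | juice
  3   | Beta | yellow | doctor | dog | coffee
  4   | Epsilon | red | engineer | fish | tea
  5   | Delta | green | artist | cat | milk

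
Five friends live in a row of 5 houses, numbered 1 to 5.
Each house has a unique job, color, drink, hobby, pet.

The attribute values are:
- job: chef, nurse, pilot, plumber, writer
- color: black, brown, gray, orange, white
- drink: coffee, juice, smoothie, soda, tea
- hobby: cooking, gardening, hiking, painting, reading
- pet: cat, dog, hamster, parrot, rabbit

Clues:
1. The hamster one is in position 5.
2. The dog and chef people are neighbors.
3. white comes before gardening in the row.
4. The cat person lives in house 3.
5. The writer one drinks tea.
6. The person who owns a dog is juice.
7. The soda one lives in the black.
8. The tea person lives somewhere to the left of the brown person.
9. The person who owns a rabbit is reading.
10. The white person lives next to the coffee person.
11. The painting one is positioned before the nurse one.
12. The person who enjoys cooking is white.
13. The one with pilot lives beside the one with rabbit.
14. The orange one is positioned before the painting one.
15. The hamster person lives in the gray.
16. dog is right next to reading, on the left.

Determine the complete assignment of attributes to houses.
Solution:

House | Job | Color | Drink | Hobby | Pet
-----------------------------------------
  1   | pilot | orange | juice | hiking | dog
  2   | chef | black | soda | reading | rabbit
  3   | writer | white | tea | cooking | cat
  4   | plumber | brown | coffee | painting | parrot
  5   | nurse | gray | smoothie | gardening | hamster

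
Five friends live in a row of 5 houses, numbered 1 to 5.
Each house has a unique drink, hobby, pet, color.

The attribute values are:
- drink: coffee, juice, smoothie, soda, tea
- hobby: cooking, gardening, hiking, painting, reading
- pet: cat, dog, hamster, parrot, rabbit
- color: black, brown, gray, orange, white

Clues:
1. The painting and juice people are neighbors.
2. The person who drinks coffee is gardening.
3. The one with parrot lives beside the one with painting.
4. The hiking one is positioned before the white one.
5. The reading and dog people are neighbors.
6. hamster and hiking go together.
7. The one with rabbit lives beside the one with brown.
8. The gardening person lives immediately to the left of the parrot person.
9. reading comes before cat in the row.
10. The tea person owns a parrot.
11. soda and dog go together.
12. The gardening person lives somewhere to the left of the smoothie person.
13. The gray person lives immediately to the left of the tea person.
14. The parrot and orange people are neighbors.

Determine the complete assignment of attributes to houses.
Solution:

House | Drink | Hobby | Pet | Color
-----------------------------------
  1   | coffee | gardening | rabbit | gray
  2   | tea | reading | parrot | brown
  3   | soda | painting | dog | orange
  4   | juice | hiking | hamster | black
  5   | smoothie | cooking | cat | white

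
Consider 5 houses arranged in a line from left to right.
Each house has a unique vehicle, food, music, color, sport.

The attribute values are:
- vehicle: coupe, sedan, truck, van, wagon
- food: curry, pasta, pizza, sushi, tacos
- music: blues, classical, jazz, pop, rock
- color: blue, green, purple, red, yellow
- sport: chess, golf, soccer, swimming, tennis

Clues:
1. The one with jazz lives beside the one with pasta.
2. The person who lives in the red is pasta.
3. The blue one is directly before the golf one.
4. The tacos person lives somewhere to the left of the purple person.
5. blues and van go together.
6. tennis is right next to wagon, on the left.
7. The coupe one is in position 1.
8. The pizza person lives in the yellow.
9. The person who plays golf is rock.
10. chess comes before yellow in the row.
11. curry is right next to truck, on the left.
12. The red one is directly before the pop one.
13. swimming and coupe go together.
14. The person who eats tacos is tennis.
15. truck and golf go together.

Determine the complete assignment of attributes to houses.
Solution:

House | Vehicle | Food | Music | Color | Sport
----------------------------------------------
  1   | coupe | curry | jazz | blue | swimming
  2   | truck | pasta | rock | red | golf
  3   | sedan | tacos | pop | green | tennis
  4   | wagon | sushi | classical | purple | chess
  5   | van | pizza | blues | yellow | soccer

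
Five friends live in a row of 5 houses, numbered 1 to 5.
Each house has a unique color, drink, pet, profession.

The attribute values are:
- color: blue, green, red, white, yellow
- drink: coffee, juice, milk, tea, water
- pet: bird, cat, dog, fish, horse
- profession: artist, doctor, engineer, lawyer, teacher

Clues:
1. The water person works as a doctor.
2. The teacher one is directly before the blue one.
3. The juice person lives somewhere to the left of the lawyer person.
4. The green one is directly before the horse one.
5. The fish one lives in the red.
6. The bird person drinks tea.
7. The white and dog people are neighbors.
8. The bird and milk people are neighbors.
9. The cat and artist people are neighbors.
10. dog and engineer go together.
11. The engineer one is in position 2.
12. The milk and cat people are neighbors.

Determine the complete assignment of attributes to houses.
Solution:

House | Color | Drink | Pet | Profession
----------------------------------------
  1   | white | tea | bird | teacher
  2   | blue | milk | dog | engineer
  3   | green | water | cat | doctor
  4   | yellow | juice | horse | artist
  5   | red | coffee | fish | lawyer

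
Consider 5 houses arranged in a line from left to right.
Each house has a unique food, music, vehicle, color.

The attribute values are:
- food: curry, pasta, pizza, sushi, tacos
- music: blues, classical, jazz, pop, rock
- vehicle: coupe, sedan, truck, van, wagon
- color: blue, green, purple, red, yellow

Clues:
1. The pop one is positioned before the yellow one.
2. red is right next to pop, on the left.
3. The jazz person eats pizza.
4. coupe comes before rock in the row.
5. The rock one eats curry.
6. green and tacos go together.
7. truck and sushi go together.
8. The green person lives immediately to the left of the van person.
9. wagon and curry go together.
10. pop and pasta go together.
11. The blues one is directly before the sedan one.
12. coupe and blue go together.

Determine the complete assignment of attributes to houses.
Solution:

House | Food | Music | Vehicle | Color
--------------------------------------
  1   | sushi | blues | truck | purple
  2   | tacos | classical | sedan | green
  3   | pizza | jazz | van | red
  4   | pasta | pop | coupe | blue
  5   | curry | rock | wagon | yellow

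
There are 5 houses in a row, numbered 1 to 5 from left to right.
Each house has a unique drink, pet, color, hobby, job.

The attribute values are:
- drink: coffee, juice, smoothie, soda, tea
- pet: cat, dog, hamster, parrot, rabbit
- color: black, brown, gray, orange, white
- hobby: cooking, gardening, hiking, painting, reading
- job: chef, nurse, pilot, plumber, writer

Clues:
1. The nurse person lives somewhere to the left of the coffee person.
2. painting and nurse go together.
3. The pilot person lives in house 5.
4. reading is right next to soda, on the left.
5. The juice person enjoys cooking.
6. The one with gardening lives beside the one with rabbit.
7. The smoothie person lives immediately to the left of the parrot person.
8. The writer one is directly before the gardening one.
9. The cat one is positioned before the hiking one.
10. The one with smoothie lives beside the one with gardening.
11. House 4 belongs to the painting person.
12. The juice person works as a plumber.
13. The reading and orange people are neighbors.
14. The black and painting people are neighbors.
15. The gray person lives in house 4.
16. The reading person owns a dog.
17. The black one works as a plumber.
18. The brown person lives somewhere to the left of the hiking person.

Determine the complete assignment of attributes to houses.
Solution:

House | Drink | Pet | Color | Hobby | Job
-----------------------------------------
  1   | smoothie | dog | brown | reading | writer
  2   | soda | parrot | orange | gardening | chef
  3   | juice | rabbit | black | cooking | plumber
  4   | tea | cat | gray | painting | nurse
  5   | coffee | hamster | white | hiking | pilot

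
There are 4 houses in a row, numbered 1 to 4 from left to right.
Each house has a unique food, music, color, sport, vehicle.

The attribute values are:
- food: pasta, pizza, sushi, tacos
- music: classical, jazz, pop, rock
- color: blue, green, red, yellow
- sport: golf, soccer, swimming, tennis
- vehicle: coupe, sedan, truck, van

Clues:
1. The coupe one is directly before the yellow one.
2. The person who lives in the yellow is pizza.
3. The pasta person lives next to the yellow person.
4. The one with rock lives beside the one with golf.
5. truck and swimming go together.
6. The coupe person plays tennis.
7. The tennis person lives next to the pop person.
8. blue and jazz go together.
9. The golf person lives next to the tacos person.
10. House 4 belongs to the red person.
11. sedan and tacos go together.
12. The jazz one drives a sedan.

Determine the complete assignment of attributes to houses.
Solution:

House | Food | Music | Color | Sport | Vehicle
----------------------------------------------
  1   | pasta | rock | green | tennis | coupe
  2   | pizza | pop | yellow | golf | van
  3   | tacos | jazz | blue | soccer | sedan
  4   | sushi | classical | red | swimming | truck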